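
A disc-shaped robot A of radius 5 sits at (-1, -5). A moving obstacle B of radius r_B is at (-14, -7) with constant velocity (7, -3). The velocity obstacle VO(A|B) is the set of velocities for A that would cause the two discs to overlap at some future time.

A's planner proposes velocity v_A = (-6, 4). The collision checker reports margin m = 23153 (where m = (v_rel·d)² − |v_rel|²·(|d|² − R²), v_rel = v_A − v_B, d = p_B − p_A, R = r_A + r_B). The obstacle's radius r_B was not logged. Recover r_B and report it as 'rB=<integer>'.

m = 23153
d = (-13, -2);  v_rel = (-13, 7),  |v_rel|² = 218
v_rel×d = (-13)·(-2) − (7)·(-13) = 117
since m = R²·218 − 117²:  R² = (13689 + 23153) / 218 = 169
R = √169 = 13  ⇒  r_B = 13 − 5 = 8

rB=8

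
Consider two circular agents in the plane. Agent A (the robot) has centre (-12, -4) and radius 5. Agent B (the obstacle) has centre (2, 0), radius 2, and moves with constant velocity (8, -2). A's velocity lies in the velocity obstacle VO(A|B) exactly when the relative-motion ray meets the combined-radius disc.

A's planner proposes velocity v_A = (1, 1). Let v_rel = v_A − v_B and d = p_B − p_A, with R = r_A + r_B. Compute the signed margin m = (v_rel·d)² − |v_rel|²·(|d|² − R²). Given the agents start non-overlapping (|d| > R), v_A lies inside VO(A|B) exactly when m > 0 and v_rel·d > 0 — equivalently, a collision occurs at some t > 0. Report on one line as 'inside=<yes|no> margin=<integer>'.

d = (14, 4),  |d|² = 212;  R = 5+2 = 7,  c = 212−7² = 163
v_rel = (-7, 3),  |v_rel|² = 58;  v_rel·d = (-7)·(14) + (3)·(4) = -86
58·t² + 172·t + 163 = 0  ⇒  m = (-86)² − 58·163 = -2058
m = -2058 < 0,  v_rel·d = -86 < 0  ⇒  outside

inside=no margin=-2058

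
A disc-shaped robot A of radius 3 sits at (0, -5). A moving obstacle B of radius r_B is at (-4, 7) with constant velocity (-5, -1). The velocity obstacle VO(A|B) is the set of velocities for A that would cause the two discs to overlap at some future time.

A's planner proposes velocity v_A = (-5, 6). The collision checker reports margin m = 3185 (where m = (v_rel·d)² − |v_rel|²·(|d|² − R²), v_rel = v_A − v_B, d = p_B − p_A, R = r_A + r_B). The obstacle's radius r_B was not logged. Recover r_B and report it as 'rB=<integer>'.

m = 3185
d = (-4, 12);  v_rel = (0, 7),  |v_rel|² = 49
v_rel×d = (0)·(12) − (7)·(-4) = 28
since m = R²·49 − 28²:  R² = (784 + 3185) / 49 = 81
R = √81 = 9  ⇒  r_B = 9 − 3 = 6

rB=6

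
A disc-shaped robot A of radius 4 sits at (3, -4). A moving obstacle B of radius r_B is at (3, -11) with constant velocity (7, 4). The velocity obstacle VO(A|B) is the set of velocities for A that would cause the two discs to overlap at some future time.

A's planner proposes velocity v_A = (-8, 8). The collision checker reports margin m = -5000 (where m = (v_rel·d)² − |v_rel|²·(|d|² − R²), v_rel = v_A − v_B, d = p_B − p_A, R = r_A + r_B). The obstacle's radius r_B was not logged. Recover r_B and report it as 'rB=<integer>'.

m = -5000
d = (0, -7);  v_rel = (-15, 4),  |v_rel|² = 241
v_rel×d = (-15)·(-7) − (4)·(0) = 105
since m = R²·241 − 105²:  R² = (11025 + -5000) / 241 = 25
R = √25 = 5  ⇒  r_B = 5 − 4 = 1

rB=1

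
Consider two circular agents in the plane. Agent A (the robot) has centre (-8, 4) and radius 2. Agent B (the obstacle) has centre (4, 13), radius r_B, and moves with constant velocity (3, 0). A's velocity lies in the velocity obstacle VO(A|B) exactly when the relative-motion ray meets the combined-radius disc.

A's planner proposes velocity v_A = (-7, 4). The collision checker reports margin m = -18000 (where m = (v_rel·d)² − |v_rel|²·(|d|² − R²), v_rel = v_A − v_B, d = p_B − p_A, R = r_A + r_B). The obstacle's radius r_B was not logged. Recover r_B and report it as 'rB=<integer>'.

m = -18000
d = (12, 9);  v_rel = (-10, 4),  |v_rel|² = 116
v_rel×d = (-10)·(9) − (4)·(12) = -138
since m = R²·116 − (-138)²:  R² = (19044 + -18000) / 116 = 9
R = √9 = 3  ⇒  r_B = 3 − 2 = 1

rB=1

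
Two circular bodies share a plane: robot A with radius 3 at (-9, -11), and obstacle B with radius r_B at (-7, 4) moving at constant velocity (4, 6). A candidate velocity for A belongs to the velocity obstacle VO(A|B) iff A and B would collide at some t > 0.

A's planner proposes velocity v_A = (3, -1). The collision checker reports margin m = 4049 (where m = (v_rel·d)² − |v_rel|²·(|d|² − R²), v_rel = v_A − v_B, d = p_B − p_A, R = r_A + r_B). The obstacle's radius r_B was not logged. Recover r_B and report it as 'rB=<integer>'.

m = 4049
d = (2, 15);  v_rel = (-1, -7),  |v_rel|² = 50
v_rel×d = (-1)·(15) − (-7)·(2) = -1
since m = R²·50 − (-1)²:  R² = (1 + 4049) / 50 = 81
R = √81 = 9  ⇒  r_B = 9 − 3 = 6

rB=6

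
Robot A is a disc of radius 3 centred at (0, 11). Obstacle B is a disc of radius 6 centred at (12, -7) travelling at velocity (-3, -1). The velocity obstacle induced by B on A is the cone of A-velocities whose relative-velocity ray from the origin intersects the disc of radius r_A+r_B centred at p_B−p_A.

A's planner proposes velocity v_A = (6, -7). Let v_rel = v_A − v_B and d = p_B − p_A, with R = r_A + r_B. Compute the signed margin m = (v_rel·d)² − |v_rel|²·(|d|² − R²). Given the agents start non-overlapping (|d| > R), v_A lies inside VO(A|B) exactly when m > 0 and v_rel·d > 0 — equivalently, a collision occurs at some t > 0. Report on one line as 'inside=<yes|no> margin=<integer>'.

d = (12, -18),  |d|² = 468;  R = 3+6 = 9,  c = 468−9² = 387
v_rel = (9, -6),  |v_rel|² = 117;  v_rel·d = (9)·(12) + (-6)·(-18) = 216
117·t² − 432·t + 387 = 0  ⇒  m = 216² − 117·387 = 1377
m = 1377 > 0,  v_rel·d = 216 > 0  ⇒  inside

inside=yes margin=1377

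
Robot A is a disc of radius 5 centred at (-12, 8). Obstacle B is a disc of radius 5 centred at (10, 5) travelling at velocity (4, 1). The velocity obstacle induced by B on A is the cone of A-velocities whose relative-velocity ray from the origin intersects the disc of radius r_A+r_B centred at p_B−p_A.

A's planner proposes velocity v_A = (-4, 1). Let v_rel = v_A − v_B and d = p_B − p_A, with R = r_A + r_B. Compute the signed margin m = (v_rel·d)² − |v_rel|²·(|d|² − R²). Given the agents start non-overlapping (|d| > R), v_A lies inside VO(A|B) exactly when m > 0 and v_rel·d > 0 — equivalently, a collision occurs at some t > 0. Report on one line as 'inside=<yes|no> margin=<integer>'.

d = (22, -3),  |d|² = 493;  R = 5+5 = 10,  c = 493−10² = 393
v_rel = (-8, 0),  |v_rel|² = 64;  v_rel·d = (-8)·(22) + (0)·(-3) = -176
64·t² + 352·t + 393 = 0  ⇒  m = (-176)² − 64·393 = 5824
m = 5824 > 0,  v_rel·d = -176 < 0  ⇒  outside

inside=no margin=5824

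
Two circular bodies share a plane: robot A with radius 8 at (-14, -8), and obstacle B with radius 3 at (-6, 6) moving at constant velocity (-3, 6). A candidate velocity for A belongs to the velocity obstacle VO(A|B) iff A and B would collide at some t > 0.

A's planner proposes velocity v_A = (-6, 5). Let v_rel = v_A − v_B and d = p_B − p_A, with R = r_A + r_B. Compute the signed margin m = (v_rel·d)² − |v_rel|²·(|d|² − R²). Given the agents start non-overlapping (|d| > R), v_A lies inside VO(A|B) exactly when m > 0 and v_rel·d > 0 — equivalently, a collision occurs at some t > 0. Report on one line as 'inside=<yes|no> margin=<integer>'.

d = (8, 14),  |d|² = 260;  R = 8+3 = 11,  c = 260−11² = 139
v_rel = (-3, -1),  |v_rel|² = 10;  v_rel·d = (-3)·(8) + (-1)·(14) = -38
10·t² + 76·t + 139 = 0  ⇒  m = (-38)² − 10·139 = 54
m = 54 > 0,  v_rel·d = -38 < 0  ⇒  outside

inside=no margin=54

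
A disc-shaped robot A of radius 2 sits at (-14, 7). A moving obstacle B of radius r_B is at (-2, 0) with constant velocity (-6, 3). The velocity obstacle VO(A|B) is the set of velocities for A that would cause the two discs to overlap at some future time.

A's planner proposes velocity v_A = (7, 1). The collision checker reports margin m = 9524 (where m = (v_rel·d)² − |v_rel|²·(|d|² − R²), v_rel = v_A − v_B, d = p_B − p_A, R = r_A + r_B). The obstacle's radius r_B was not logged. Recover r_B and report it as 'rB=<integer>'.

m = 9524
d = (12, -7);  v_rel = (13, -2),  |v_rel|² = 173
v_rel×d = (13)·(-7) − (-2)·(12) = -67
since m = R²·173 − (-67)²:  R² = (4489 + 9524) / 173 = 81
R = √81 = 9  ⇒  r_B = 9 − 2 = 7

rB=7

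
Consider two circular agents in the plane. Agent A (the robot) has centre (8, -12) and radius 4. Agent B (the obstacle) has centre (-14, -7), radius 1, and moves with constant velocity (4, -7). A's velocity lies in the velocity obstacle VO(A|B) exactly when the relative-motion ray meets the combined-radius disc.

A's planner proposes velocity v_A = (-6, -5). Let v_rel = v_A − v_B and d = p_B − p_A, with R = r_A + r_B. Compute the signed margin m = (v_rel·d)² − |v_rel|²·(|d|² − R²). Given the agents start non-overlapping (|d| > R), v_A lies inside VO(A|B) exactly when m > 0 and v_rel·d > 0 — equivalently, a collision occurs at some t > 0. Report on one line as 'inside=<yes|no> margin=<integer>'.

d = (-22, 5),  |d|² = 509;  R = 4+1 = 5,  c = 509−5² = 484
v_rel = (-10, 2),  |v_rel|² = 104;  v_rel·d = (-10)·(-22) + (2)·(5) = 230
104·t² − 460·t + 484 = 0  ⇒  m = 230² − 104·484 = 2564
m = 2564 > 0,  v_rel·d = 230 > 0  ⇒  inside

inside=yes margin=2564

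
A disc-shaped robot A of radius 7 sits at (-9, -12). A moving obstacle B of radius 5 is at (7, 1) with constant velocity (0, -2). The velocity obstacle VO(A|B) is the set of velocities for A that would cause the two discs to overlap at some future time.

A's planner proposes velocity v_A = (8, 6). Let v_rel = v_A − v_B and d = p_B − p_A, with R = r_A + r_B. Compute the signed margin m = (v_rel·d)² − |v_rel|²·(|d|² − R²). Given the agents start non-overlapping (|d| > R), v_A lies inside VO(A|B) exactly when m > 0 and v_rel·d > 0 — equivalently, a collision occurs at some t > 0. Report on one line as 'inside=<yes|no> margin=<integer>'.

d = (16, 13),  |d|² = 425;  R = 7+5 = 12,  c = 425−12² = 281
v_rel = (8, 8),  |v_rel|² = 128;  v_rel·d = (8)·(16) + (8)·(13) = 232
128·t² − 464·t + 281 = 0  ⇒  m = 232² − 128·281 = 17856
m = 17856 > 0,  v_rel·d = 232 > 0  ⇒  inside

inside=yes margin=17856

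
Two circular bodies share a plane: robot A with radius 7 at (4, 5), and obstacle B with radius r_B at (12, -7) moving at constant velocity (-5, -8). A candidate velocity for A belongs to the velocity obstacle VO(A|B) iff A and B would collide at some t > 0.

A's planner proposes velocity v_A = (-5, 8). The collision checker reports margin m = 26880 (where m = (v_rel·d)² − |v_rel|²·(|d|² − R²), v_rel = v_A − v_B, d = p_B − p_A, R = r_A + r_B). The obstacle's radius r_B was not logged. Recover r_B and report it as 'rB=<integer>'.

m = 26880
d = (8, -12);  v_rel = (0, 16),  |v_rel|² = 256
v_rel×d = (0)·(-12) − (16)·(8) = -128
since m = R²·256 − (-128)²:  R² = (16384 + 26880) / 256 = 169
R = √169 = 13  ⇒  r_B = 13 − 7 = 6

rB=6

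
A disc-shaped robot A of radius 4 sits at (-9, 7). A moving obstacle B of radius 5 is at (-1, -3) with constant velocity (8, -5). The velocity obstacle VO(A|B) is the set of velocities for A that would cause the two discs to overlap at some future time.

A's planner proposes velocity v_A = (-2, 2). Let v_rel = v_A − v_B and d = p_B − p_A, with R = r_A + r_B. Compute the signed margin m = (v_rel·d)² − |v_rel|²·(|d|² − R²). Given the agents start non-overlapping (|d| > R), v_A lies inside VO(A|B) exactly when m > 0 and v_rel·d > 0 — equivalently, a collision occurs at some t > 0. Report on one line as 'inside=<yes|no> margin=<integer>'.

d = (8, -10),  |d|² = 164;  R = 4+5 = 9,  c = 164−9² = 83
v_rel = (-10, 7),  |v_rel|² = 149;  v_rel·d = (-10)·(8) + (7)·(-10) = -150
149·t² + 300·t + 83 = 0  ⇒  m = (-150)² − 149·83 = 10133
m = 10133 > 0,  v_rel·d = -150 < 0  ⇒  outside

inside=no margin=10133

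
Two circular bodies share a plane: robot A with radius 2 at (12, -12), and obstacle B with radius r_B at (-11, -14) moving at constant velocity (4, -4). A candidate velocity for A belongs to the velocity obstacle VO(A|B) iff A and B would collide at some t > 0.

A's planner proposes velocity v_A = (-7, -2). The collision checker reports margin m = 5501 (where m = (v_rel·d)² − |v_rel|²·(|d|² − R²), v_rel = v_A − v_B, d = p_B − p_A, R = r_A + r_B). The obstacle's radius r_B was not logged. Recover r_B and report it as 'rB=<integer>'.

m = 5501
d = (-23, -2);  v_rel = (-11, 2),  |v_rel|² = 125
v_rel×d = (-11)·(-2) − (2)·(-23) = 68
since m = R²·125 − 68²:  R² = (4624 + 5501) / 125 = 81
R = √81 = 9  ⇒  r_B = 9 − 2 = 7

rB=7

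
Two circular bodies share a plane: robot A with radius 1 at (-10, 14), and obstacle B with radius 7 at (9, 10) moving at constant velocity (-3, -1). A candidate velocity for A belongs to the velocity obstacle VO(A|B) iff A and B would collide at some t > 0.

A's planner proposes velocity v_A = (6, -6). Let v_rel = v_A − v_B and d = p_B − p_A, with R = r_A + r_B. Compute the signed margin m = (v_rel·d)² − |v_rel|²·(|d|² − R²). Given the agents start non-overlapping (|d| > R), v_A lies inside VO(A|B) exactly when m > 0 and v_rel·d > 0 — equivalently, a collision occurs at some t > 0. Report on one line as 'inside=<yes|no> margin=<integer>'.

d = (19, -4),  |d|² = 377;  R = 1+7 = 8,  c = 377−8² = 313
v_rel = (9, -5),  |v_rel|² = 106;  v_rel·d = (9)·(19) + (-5)·(-4) = 191
106·t² − 382·t + 313 = 0  ⇒  m = 191² − 106·313 = 3303
m = 3303 > 0,  v_rel·d = 191 > 0  ⇒  inside

inside=yes margin=3303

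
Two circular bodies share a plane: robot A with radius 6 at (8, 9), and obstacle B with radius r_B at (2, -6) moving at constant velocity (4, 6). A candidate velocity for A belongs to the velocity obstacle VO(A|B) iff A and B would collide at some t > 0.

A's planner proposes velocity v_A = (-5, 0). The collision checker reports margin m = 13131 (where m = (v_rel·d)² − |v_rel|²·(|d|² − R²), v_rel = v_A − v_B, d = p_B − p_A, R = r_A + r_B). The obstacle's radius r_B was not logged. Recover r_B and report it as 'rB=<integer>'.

m = 13131
d = (-6, -15);  v_rel = (-9, -6),  |v_rel|² = 117
v_rel×d = (-9)·(-15) − (-6)·(-6) = 99
since m = R²·117 − 99²:  R² = (9801 + 13131) / 117 = 196
R = √196 = 14  ⇒  r_B = 14 − 6 = 8

rB=8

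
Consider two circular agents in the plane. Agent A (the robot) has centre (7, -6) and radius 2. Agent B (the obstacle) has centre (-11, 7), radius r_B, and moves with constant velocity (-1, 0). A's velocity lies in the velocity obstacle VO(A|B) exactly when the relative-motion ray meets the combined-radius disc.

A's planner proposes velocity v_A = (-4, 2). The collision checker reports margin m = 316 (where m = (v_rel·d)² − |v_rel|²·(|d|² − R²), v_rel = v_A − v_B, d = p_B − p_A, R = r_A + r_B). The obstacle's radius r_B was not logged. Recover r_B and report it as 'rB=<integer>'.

m = 316
d = (-18, 13);  v_rel = (-3, 2),  |v_rel|² = 13
v_rel×d = (-3)·(13) − (2)·(-18) = -3
since m = R²·13 − (-3)²:  R² = (9 + 316) / 13 = 25
R = √25 = 5  ⇒  r_B = 5 − 2 = 3

rB=3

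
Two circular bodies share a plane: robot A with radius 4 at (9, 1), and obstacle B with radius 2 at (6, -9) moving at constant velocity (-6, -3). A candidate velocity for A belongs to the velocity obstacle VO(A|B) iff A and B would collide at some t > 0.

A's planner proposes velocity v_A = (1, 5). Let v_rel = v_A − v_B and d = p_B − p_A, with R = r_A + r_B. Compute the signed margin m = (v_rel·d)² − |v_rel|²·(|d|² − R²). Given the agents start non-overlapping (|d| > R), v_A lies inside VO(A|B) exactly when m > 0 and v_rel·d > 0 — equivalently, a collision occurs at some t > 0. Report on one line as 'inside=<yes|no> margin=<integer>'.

d = (-3, -10),  |d|² = 109;  R = 4+2 = 6,  c = 109−6² = 73
v_rel = (7, 8),  |v_rel|² = 113;  v_rel·d = (7)·(-3) + (8)·(-10) = -101
113·t² + 202·t + 73 = 0  ⇒  m = (-101)² − 113·73 = 1952
m = 1952 > 0,  v_rel·d = -101 < 0  ⇒  outside

inside=no margin=1952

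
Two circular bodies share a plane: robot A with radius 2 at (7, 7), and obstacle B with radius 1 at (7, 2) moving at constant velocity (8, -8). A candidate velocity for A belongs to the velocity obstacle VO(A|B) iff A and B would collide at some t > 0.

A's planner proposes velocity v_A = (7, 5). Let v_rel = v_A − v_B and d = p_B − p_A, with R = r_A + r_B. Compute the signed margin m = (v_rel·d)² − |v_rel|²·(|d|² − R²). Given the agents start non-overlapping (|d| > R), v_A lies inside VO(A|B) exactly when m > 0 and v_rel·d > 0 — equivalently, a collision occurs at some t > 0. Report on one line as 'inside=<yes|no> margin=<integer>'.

d = (0, -5),  |d|² = 25;  R = 2+1 = 3,  c = 25−3² = 16
v_rel = (-1, 13),  |v_rel|² = 170;  v_rel·d = (-1)·(0) + (13)·(-5) = -65
170·t² + 130·t + 16 = 0  ⇒  m = (-65)² − 170·16 = 1505
m = 1505 > 0,  v_rel·d = -65 < 0  ⇒  outside

inside=no margin=1505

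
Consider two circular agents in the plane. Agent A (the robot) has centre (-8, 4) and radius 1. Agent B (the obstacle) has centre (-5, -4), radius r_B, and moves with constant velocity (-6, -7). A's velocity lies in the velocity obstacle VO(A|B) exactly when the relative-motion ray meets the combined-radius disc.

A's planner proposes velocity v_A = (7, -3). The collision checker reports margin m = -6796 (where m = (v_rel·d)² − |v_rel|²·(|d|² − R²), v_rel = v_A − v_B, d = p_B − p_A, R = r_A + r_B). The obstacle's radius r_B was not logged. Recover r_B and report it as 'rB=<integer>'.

m = -6796
d = (3, -8);  v_rel = (13, 4),  |v_rel|² = 185
v_rel×d = (13)·(-8) − (4)·(3) = -116
since m = R²·185 − (-116)²:  R² = (13456 + -6796) / 185 = 36
R = √36 = 6  ⇒  r_B = 6 − 1 = 5

rB=5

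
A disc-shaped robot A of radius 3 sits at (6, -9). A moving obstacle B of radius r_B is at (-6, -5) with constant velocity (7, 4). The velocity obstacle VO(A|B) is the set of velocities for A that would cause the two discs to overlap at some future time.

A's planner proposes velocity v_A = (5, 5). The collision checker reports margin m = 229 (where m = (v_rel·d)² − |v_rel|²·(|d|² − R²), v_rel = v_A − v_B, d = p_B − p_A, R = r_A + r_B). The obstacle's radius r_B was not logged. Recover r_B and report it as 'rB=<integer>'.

m = 229
d = (-12, 4);  v_rel = (-2, 1),  |v_rel|² = 5
v_rel×d = (-2)·(4) − (1)·(-12) = 4
since m = R²·5 − 4²:  R² = (16 + 229) / 5 = 49
R = √49 = 7  ⇒  r_B = 7 − 3 = 4

rB=4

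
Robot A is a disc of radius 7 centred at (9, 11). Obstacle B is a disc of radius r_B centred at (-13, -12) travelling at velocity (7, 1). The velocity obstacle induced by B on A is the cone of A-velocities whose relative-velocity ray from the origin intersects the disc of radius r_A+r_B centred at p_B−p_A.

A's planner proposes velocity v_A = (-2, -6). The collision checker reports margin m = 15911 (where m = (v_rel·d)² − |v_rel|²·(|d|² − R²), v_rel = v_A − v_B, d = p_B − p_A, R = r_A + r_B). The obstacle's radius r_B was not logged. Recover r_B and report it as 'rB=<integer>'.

m = 15911
d = (-22, -23);  v_rel = (-9, -7),  |v_rel|² = 130
v_rel×d = (-9)·(-23) − (-7)·(-22) = 53
since m = R²·130 − 53²:  R² = (2809 + 15911) / 130 = 144
R = √144 = 12  ⇒  r_B = 12 − 7 = 5

rB=5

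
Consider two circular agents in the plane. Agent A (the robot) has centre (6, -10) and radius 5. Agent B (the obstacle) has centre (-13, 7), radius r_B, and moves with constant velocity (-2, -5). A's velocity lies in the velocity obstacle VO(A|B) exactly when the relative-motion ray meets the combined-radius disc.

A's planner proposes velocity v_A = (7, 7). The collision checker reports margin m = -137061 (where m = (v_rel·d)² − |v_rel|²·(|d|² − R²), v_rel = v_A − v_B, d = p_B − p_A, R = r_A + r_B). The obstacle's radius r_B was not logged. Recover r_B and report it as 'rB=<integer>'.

m = -137061
d = (-19, 17);  v_rel = (9, 12),  |v_rel|² = 225
v_rel×d = (9)·(17) − (12)·(-19) = 381
since m = R²·225 − 381²:  R² = (145161 + -137061) / 225 = 36
R = √36 = 6  ⇒  r_B = 6 − 5 = 1

rB=1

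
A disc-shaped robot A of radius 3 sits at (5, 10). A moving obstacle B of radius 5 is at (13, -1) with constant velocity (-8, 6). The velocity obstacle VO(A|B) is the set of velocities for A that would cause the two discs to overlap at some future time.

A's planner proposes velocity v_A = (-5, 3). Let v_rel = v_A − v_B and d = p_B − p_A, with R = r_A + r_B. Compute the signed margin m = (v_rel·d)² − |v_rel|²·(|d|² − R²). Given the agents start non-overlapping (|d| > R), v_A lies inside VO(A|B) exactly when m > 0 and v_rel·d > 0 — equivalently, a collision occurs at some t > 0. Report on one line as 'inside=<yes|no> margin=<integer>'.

d = (8, -11),  |d|² = 185;  R = 3+5 = 8,  c = 185−8² = 121
v_rel = (3, -3),  |v_rel|² = 18;  v_rel·d = (3)·(8) + (-3)·(-11) = 57
18·t² − 114·t + 121 = 0  ⇒  m = 57² − 18·121 = 1071
m = 1071 > 0,  v_rel·d = 57 > 0  ⇒  inside

inside=yes margin=1071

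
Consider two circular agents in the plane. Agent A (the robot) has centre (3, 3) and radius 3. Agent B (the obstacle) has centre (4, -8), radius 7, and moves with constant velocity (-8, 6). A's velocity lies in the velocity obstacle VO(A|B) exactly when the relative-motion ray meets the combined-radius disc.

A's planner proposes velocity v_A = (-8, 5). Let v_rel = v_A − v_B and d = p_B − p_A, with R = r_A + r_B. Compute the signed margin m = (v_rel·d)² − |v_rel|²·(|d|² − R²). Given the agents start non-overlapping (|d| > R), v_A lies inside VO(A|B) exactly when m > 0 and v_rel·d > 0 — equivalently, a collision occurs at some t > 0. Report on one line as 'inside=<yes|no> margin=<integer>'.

d = (1, -11),  |d|² = 122;  R = 3+7 = 10,  c = 122−10² = 22
v_rel = (0, -1),  |v_rel|² = 1;  v_rel·d = (0)·(1) + (-1)·(-11) = 11
1·t² − 22·t + 22 = 0  ⇒  m = 11² − 1·22 = 99
m = 99 > 0,  v_rel·d = 11 > 0  ⇒  inside

inside=yes margin=99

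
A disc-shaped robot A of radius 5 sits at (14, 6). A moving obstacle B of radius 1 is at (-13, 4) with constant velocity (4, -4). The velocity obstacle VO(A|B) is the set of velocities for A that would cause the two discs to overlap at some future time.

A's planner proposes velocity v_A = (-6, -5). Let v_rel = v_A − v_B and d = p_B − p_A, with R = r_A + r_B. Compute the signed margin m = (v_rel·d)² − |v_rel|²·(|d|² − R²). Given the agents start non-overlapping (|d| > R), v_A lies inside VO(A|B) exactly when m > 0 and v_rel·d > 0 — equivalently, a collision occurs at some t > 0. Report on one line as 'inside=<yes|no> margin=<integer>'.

d = (-27, -2),  |d|² = 733;  R = 5+1 = 6,  c = 733−6² = 697
v_rel = (-10, -1),  |v_rel|² = 101;  v_rel·d = (-10)·(-27) + (-1)·(-2) = 272
101·t² − 544·t + 697 = 0  ⇒  m = 272² − 101·697 = 3587
m = 3587 > 0,  v_rel·d = 272 > 0  ⇒  inside

inside=yes margin=3587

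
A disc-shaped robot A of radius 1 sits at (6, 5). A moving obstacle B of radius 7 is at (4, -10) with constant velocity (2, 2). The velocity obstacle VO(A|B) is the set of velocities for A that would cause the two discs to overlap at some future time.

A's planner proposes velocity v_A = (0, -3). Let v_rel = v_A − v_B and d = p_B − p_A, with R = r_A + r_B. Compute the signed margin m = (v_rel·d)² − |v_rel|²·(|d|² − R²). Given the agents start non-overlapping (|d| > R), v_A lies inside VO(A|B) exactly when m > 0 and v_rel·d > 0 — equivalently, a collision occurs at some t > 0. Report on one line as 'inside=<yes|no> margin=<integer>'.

d = (-2, -15),  |d|² = 229;  R = 1+7 = 8,  c = 229−8² = 165
v_rel = (-2, -5),  |v_rel|² = 29;  v_rel·d = (-2)·(-2) + (-5)·(-15) = 79
29·t² − 158·t + 165 = 0  ⇒  m = 79² − 29·165 = 1456
m = 1456 > 0,  v_rel·d = 79 > 0  ⇒  inside

inside=yes margin=1456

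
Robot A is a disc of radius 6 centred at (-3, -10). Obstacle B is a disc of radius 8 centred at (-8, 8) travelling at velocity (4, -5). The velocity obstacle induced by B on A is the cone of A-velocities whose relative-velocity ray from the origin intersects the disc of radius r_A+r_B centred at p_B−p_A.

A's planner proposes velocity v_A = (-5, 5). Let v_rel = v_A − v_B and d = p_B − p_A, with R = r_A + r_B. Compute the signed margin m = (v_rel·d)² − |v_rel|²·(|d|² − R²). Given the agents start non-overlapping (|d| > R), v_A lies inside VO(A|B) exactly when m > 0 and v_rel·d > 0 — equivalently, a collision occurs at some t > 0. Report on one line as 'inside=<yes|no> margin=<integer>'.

d = (-5, 18),  |d|² = 349;  R = 6+8 = 14,  c = 349−14² = 153
v_rel = (-9, 10),  |v_rel|² = 181;  v_rel·d = (-9)·(-5) + (10)·(18) = 225
181·t² − 450·t + 153 = 0  ⇒  m = 225² − 181·153 = 22932
m = 22932 > 0,  v_rel·d = 225 > 0  ⇒  inside

inside=yes margin=22932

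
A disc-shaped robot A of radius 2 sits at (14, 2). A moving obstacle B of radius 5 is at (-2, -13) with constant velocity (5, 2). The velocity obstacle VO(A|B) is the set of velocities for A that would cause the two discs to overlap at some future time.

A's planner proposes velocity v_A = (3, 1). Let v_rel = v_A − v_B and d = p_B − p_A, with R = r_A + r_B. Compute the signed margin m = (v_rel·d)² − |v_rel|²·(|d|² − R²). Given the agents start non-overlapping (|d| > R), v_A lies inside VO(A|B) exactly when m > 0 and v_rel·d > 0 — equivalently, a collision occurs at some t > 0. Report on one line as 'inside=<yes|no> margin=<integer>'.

d = (-16, -15),  |d|² = 481;  R = 2+5 = 7,  c = 481−7² = 432
v_rel = (-2, -1),  |v_rel|² = 5;  v_rel·d = (-2)·(-16) + (-1)·(-15) = 47
5·t² − 94·t + 432 = 0  ⇒  m = 47² − 5·432 = 49
m = 49 > 0,  v_rel·d = 47 > 0  ⇒  inside

inside=yes margin=49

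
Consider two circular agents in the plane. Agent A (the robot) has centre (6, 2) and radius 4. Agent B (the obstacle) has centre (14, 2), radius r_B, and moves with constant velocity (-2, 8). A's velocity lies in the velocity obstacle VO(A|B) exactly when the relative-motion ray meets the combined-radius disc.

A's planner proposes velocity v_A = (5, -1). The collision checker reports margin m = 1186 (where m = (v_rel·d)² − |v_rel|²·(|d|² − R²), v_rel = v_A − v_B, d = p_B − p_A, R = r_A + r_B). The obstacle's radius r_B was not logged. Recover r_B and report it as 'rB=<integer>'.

m = 1186
d = (8, 0);  v_rel = (7, -9),  |v_rel|² = 130
v_rel×d = (7)·(0) − (-9)·(8) = 72
since m = R²·130 − 72²:  R² = (5184 + 1186) / 130 = 49
R = √49 = 7  ⇒  r_B = 7 − 4 = 3

rB=3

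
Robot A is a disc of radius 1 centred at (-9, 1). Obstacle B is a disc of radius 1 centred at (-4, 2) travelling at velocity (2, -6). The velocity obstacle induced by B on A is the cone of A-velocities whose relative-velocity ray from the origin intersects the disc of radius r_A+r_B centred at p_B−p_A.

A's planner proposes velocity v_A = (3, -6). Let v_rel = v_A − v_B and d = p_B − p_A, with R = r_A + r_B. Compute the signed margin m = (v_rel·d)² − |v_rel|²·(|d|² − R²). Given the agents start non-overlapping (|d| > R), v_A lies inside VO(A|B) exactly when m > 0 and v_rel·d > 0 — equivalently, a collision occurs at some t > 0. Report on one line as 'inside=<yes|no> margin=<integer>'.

d = (5, 1),  |d|² = 26;  R = 1+1 = 2,  c = 26−2² = 22
v_rel = (1, 0),  |v_rel|² = 1;  v_rel·d = (1)·(5) + (0)·(1) = 5
1·t² − 10·t + 22 = 0  ⇒  m = 5² − 1·22 = 3
m = 3 > 0,  v_rel·d = 5 > 0  ⇒  inside

inside=yes margin=3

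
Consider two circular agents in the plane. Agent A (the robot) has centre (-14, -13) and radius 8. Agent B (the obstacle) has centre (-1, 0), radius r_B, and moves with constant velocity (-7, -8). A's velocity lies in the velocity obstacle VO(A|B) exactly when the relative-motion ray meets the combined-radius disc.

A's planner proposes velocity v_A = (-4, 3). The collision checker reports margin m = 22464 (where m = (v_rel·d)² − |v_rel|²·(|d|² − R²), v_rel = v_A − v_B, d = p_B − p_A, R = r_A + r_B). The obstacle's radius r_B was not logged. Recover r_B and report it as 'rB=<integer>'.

m = 22464
d = (13, 13);  v_rel = (3, 11),  |v_rel|² = 130
v_rel×d = (3)·(13) − (11)·(13) = -104
since m = R²·130 − (-104)²:  R² = (10816 + 22464) / 130 = 256
R = √256 = 16  ⇒  r_B = 16 − 8 = 8

rB=8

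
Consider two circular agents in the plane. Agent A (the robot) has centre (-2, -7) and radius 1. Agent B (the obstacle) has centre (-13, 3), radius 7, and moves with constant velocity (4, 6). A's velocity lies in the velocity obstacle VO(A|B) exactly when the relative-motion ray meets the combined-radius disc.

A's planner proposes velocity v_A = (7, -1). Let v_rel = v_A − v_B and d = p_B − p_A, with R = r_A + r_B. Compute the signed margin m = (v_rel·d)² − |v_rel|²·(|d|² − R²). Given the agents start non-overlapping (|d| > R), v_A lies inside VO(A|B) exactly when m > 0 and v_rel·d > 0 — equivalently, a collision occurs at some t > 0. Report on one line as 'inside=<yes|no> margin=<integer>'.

d = (-11, 10),  |d|² = 221;  R = 1+7 = 8,  c = 221−8² = 157
v_rel = (3, -7),  |v_rel|² = 58;  v_rel·d = (3)·(-11) + (-7)·(10) = -103
58·t² + 206·t + 157 = 0  ⇒  m = (-103)² − 58·157 = 1503
m = 1503 > 0,  v_rel·d = -103 < 0  ⇒  outside

inside=no margin=1503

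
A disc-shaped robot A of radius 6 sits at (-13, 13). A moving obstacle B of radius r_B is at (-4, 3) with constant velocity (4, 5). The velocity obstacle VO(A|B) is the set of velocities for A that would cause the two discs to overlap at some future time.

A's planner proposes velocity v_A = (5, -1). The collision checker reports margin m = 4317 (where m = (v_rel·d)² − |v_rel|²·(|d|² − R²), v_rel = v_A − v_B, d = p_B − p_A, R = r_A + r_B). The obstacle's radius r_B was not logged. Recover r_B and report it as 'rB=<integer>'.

m = 4317
d = (9, -10);  v_rel = (1, -6),  |v_rel|² = 37
v_rel×d = (1)·(-10) − (-6)·(9) = 44
since m = R²·37 − 44²:  R² = (1936 + 4317) / 37 = 169
R = √169 = 13  ⇒  r_B = 13 − 6 = 7

rB=7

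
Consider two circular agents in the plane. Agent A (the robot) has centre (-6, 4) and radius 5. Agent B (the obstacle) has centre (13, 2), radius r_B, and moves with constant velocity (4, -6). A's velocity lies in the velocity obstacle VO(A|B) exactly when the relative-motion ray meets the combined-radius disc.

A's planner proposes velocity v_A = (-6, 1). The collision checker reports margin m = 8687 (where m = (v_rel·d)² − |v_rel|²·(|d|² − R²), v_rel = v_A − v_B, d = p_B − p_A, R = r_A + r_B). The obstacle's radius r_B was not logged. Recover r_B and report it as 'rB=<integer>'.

m = 8687
d = (19, -2);  v_rel = (-10, 7),  |v_rel|² = 149
v_rel×d = (-10)·(-2) − (7)·(19) = -113
since m = R²·149 − (-113)²:  R² = (12769 + 8687) / 149 = 144
R = √144 = 12  ⇒  r_B = 12 − 5 = 7

rB=7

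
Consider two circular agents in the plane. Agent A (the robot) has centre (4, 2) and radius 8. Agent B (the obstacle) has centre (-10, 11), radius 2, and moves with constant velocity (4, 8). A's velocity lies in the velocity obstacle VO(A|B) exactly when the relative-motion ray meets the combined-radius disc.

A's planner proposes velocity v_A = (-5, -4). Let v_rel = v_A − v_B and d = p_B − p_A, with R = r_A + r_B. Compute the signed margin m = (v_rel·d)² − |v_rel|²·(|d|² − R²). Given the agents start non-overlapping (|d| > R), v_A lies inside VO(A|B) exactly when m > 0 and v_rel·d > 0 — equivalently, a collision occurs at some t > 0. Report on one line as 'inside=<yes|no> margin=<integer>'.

d = (-14, 9),  |d|² = 277;  R = 8+2 = 10,  c = 277−10² = 177
v_rel = (-9, -12),  |v_rel|² = 225;  v_rel·d = (-9)·(-14) + (-12)·(9) = 18
225·t² − 36·t + 177 = 0  ⇒  m = 18² − 225·177 = -39501
m = -39501 < 0,  v_rel·d = 18 > 0  ⇒  outside

inside=no margin=-39501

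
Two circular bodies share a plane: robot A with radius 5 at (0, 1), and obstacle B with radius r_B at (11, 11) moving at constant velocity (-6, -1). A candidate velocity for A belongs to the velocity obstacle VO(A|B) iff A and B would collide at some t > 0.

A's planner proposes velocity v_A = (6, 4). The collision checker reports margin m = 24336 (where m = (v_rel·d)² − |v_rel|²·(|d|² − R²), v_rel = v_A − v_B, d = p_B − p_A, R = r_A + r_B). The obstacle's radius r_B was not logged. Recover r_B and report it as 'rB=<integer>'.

m = 24336
d = (11, 10);  v_rel = (12, 5),  |v_rel|² = 169
v_rel×d = (12)·(10) − (5)·(11) = 65
since m = R²·169 − 65²:  R² = (4225 + 24336) / 169 = 169
R = √169 = 13  ⇒  r_B = 13 − 5 = 8

rB=8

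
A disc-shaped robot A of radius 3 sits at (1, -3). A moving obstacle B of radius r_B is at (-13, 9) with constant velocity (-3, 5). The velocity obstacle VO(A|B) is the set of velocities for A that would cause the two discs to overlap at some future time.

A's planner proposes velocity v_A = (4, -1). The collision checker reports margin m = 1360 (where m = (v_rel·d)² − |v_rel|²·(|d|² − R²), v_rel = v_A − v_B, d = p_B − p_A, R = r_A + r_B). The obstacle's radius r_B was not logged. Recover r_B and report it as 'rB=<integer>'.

m = 1360
d = (-14, 12);  v_rel = (7, -6),  |v_rel|² = 85
v_rel×d = (7)·(12) − (-6)·(-14) = 0
since m = R²·85 − 0²:  R² = (0 + 1360) / 85 = 16
R = √16 = 4  ⇒  r_B = 4 − 3 = 1

rB=1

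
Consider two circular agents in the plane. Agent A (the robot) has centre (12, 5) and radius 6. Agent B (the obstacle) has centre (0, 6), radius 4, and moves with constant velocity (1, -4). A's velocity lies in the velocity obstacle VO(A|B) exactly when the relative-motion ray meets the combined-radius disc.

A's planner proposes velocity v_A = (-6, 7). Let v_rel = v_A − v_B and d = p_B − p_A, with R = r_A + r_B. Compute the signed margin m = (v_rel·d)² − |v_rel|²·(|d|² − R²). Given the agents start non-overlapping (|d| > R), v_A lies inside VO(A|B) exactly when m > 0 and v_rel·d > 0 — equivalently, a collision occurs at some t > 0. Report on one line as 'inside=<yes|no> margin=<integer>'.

d = (-12, 1),  |d|² = 145;  R = 6+4 = 10,  c = 145−10² = 45
v_rel = (-7, 11),  |v_rel|² = 170;  v_rel·d = (-7)·(-12) + (11)·(1) = 95
170·t² − 190·t + 45 = 0  ⇒  m = 95² − 170·45 = 1375
m = 1375 > 0,  v_rel·d = 95 > 0  ⇒  inside

inside=yes margin=1375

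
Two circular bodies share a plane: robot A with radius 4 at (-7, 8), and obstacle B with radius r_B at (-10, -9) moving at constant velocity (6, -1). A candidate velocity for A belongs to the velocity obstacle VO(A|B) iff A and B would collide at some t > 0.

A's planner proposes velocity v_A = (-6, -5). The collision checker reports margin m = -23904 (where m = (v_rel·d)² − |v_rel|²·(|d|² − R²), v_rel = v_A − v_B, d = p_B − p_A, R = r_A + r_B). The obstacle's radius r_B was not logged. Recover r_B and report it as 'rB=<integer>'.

m = -23904
d = (-3, -17);  v_rel = (-12, -4),  |v_rel|² = 160
v_rel×d = (-12)·(-17) − (-4)·(-3) = 192
since m = R²·160 − 192²:  R² = (36864 + -23904) / 160 = 81
R = √81 = 9  ⇒  r_B = 9 − 4 = 5

rB=5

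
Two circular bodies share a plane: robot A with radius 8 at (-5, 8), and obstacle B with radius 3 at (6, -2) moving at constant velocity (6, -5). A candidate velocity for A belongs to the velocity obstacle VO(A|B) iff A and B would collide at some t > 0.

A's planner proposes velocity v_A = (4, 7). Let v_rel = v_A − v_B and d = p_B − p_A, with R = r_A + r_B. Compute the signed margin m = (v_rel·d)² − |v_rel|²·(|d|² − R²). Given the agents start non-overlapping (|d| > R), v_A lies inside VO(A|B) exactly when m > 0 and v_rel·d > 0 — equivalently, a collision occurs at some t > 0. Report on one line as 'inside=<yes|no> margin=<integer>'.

d = (11, -10),  |d|² = 221;  R = 8+3 = 11,  c = 221−11² = 100
v_rel = (-2, 12),  |v_rel|² = 148;  v_rel·d = (-2)·(11) + (12)·(-10) = -142
148·t² + 284·t + 100 = 0  ⇒  m = (-142)² − 148·100 = 5364
m = 5364 > 0,  v_rel·d = -142 < 0  ⇒  outside

inside=no margin=5364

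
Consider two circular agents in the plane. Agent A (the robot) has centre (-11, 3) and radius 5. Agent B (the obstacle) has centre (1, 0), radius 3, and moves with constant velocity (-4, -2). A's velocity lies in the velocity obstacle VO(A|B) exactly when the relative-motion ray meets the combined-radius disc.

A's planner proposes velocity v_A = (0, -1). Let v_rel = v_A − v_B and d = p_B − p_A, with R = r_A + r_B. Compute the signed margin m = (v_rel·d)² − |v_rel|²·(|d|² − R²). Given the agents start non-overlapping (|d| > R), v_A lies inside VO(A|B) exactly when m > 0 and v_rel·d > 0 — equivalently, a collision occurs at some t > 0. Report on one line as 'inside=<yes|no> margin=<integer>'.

d = (12, -3),  |d|² = 153;  R = 5+3 = 8,  c = 153−8² = 89
v_rel = (4, 1),  |v_rel|² = 17;  v_rel·d = (4)·(12) + (1)·(-3) = 45
17·t² − 90·t + 89 = 0  ⇒  m = 45² − 17·89 = 512
m = 512 > 0,  v_rel·d = 45 > 0  ⇒  inside

inside=yes margin=512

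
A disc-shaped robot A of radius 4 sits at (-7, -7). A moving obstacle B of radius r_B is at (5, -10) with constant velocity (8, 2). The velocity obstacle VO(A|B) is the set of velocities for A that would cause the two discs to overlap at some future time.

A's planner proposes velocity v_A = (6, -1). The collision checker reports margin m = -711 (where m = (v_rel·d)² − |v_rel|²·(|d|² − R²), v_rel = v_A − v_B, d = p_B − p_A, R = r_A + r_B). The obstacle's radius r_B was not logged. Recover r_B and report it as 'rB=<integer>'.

m = -711
d = (12, -3);  v_rel = (-2, -3),  |v_rel|² = 13
v_rel×d = (-2)·(-3) − (-3)·(12) = 42
since m = R²·13 − 42²:  R² = (1764 + -711) / 13 = 81
R = √81 = 9  ⇒  r_B = 9 − 4 = 5

rB=5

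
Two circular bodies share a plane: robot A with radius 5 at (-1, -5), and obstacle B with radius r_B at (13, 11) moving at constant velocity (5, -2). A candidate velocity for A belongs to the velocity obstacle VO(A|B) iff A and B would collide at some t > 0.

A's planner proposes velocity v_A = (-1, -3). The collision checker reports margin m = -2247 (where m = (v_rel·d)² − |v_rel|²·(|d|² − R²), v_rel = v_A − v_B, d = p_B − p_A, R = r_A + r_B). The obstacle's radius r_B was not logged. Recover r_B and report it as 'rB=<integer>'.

m = -2247
d = (14, 16);  v_rel = (-6, -1),  |v_rel|² = 37
v_rel×d = (-6)·(16) − (-1)·(14) = -82
since m = R²·37 − (-82)²:  R² = (6724 + -2247) / 37 = 121
R = √121 = 11  ⇒  r_B = 11 − 5 = 6

rB=6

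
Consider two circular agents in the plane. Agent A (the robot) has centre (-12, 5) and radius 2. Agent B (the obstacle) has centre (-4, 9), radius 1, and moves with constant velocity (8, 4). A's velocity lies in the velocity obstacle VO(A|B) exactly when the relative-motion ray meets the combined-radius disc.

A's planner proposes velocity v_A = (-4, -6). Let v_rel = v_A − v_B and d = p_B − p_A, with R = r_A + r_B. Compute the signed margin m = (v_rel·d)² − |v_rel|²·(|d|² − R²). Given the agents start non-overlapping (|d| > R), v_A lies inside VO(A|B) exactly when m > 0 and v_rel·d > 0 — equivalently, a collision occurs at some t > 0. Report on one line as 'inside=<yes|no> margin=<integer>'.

d = (8, 4),  |d|² = 80;  R = 2+1 = 3,  c = 80−3² = 71
v_rel = (-12, -10),  |v_rel|² = 244;  v_rel·d = (-12)·(8) + (-10)·(4) = -136
244·t² + 272·t + 71 = 0  ⇒  m = (-136)² − 244·71 = 1172
m = 1172 > 0,  v_rel·d = -136 < 0  ⇒  outside

inside=no margin=1172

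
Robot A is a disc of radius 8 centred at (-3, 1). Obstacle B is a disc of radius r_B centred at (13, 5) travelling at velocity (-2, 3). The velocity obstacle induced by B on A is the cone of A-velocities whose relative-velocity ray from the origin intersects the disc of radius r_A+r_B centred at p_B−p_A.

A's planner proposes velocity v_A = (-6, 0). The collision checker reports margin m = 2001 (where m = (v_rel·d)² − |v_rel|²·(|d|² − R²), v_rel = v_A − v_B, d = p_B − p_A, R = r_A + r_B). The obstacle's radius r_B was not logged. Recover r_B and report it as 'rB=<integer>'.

m = 2001
d = (16, 4);  v_rel = (-4, -3),  |v_rel|² = 25
v_rel×d = (-4)·(4) − (-3)·(16) = 32
since m = R²·25 − 32²:  R² = (1024 + 2001) / 25 = 121
R = √121 = 11  ⇒  r_B = 11 − 8 = 3

rB=3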